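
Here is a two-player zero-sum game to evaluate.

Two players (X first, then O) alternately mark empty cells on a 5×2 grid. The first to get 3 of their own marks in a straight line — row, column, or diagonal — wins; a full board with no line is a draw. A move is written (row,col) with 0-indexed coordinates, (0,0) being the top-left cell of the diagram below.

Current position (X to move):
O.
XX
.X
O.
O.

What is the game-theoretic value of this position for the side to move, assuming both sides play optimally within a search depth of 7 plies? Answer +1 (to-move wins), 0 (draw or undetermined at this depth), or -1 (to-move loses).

[O./XX/.X/O./O.] X move#1: (0,1):+1/OX/XX/.X/O./O.*, (2,0):+1/O./XX/XX/O./O., (3,1):+1/O./XX/.X/OX/O., (4,1):-1/O./XX/.X/O./OX
[OX/XX/.X/O./O.] end (terminal -1, O#2); searched O./XX/.X/O./O. to 7

value(O./XX/.X/O./O., X) = +1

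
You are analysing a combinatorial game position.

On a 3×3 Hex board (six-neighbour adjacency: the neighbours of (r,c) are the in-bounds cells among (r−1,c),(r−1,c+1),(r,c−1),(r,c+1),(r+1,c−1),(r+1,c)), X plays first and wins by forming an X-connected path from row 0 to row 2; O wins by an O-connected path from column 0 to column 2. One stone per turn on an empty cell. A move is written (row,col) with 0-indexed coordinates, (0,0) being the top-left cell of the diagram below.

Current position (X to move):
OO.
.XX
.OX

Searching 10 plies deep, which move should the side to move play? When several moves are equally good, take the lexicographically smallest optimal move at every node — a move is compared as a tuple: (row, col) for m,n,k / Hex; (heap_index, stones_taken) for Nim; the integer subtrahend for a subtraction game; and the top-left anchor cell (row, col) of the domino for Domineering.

ply 1, X at OO./.XX/.OX | (0,2)=+1→OOX/.XX/.OX*; (1,0)=-1→OO./XXX/.OX; (2,0)=-1→OO./.XX/XOX
ply 2: OOX/.XX/.OX is terminal -1 (O); from OO./.XX/.OX depth 10

X's best at [OO./.XX/.OX]: (0,2)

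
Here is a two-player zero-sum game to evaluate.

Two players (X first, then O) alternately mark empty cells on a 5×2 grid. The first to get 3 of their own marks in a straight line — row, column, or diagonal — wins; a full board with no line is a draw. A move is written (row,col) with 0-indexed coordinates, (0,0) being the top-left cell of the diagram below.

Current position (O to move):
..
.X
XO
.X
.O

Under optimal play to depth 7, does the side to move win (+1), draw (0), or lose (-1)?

[../.X/XO/.X/.O] O move#1: (0,0):-1/O./.X/XO/.X/.O, (0,1):-1/.O/.X/XO/.X/.O, (1,0):+0/../OX/XO/.X/.O*, (3,0):+0/../.X/XO/OX/.O, (4,0):-1/../.X/XO/.X/OO
[../OX/XO/.X/.O] X move#2: (0,0):+0/X./OX/XO/.X/.O*, (0,1):+0/.X/OX/XO/.X/.O, (3,0):+0/../OX/XO/XX/.O, (4,0):+0/../OX/XO/.X/XO
[X./OX/XO/.X/.O] O move#3: (0,1):+0/XO/OX/XO/.X/.O*, (3,0):+0/X./OX/XO/OX/.O, (4,0):+0/X./OX/XO/.X/OO
[XO/OX/XO/.X/.O] X move#4: (3,0):+0/XO/OX/XO/XX/.O*, (4,0):+0/XO/OX/XO/.X/XO
[XO/OX/XO/XX/.O] O move#5: (4,0):+0/XO/OX/XO/XX/OO*
[XO/OX/XO/XX/OO] end (terminal +0, X#6); searched ../.X/XO/.X/.O to 7

value(../.X/XO/.X/.O, O) = 0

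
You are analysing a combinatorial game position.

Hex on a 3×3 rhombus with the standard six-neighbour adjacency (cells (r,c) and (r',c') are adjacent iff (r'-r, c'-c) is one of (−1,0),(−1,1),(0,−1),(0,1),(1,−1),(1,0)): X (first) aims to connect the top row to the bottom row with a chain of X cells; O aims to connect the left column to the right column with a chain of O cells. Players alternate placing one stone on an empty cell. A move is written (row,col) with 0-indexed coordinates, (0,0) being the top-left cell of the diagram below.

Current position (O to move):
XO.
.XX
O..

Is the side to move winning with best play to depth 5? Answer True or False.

O winning at [XO./.XX/O..]: False

[XO./.XX/O..] O move#1: (0,2):-1/XOO/.XX/O..*, (1,0):-1/XO./OXX/O.., (2,1):-1/XO./.XX/OO., (2,2):-1/XO./.XX/O.O
[XOO/.XX/O..] X move#2: (1,0):+1/XOO/XXX/O..*, (2,1):-1/XOO/.XX/OX., (2,2):-1/XOO/.XX/O.X
[XOO/XXX/O..] O move#3: (2,1):-1/XOO/XXX/OO.*, (2,2):-1/XOO/XXX/O.O
[XOO/XXX/OO.] X move#4: (2,2):+1/XOO/XXX/OOX*
[XOO/XXX/OOX] end (terminal -1, O#5); searched XO./.XX/O.. to 5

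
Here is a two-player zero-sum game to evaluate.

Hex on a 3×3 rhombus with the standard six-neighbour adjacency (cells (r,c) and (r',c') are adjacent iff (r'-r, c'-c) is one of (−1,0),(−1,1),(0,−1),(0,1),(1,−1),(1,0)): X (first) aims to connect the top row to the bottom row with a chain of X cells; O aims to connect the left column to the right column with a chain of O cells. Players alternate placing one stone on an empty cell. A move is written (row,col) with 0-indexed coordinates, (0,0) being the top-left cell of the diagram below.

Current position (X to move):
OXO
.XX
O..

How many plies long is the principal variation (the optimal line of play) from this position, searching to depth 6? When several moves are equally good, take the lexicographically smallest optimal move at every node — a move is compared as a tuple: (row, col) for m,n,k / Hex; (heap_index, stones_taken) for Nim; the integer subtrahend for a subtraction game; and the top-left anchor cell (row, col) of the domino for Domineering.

PV length from [OXO/.XX/O..]: 3 plies

[OXO/.XX/O..] X move#1: (1,0):+1/OXO/XXX/O..*, (2,1):+1/OXO/.XX/OX., (2,2):+1/OXO/.XX/O.X
[OXO/XXX/O..] O move#2: (2,1):-1/OXO/XXX/OO.*, (2,2):-1/OXO/XXX/O.O
[OXO/XXX/OO.] X move#3: (2,2):+1/OXO/XXX/OOX*
[OXO/XXX/OOX] end (terminal -1, O#4); searched OXO/.XX/O.. to 6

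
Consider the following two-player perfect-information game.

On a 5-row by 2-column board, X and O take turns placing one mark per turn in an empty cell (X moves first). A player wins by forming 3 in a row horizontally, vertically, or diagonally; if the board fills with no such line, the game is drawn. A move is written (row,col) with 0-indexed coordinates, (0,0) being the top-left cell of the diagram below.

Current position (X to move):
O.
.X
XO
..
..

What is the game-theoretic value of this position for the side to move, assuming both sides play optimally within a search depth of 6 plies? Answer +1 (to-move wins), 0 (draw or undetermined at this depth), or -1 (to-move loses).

value(O./.X/XO/../.., X) = +1

ply 1, X at O./.X/XO/../.. | (0,1)=+0→OX/.X/XO/../..; (1,0)=+0→O./XX/XO/../..; (3,0)=+1→O./.X/XO/X./..*; (3,1)=+0→O./.X/XO/.X/..; (4,0)=+0→O./.X/XO/../X.; (4,1)=+0→O./.X/XO/../.X
ply 2, O at O./.X/XO/X./.. | (0,1)=-1→OO/.X/XO/X./..*; (1,0)=-1→O./OX/XO/X./..; (3,1)=-1→O./.X/XO/XO/..; (4,0)=-1→O./.X/XO/X./O.; (4,1)=-1→O./.X/XO/X./.O
ply 3, X at OO/.X/XO/X./.. | (1,0)=+1→OO/XX/XO/X./..*; (3,1)=+1→OO/.X/XO/XX/..; (4,0)=+1→OO/.X/XO/X./X.; (4,1)=+1→OO/.X/XO/X./.X
ply 4: OO/XX/XO/X./.. is terminal -1 (O); from O./.X/XO/../.. depth 6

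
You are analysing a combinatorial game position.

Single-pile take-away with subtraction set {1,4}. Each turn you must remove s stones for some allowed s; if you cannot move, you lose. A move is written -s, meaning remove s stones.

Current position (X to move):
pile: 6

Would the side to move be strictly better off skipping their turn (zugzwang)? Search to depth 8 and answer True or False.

zugzwang(6, X) = False

[6] X move#1: -1:+1/5*, -4:+1/2
[5] O move#2: -1:-1/4*, -4:-1/1
[4] X move#3: -1:-1/3, -4:+1/0*
[0] end (terminal -1, O#4); searched 6 to 8
suppose X passes — search the same position with O to move:
pass> [6] O move#1: -1:+1/5*, -4:+1/2
pass> [5] X move#2: -1:-1/4*, -4:-1/1
pass> [4] O move#3: -1:-1/3, -4:+1/0*
pass> [0] end (terminal -1, X#4); searched 6 to 8
for X: play +1, pass -1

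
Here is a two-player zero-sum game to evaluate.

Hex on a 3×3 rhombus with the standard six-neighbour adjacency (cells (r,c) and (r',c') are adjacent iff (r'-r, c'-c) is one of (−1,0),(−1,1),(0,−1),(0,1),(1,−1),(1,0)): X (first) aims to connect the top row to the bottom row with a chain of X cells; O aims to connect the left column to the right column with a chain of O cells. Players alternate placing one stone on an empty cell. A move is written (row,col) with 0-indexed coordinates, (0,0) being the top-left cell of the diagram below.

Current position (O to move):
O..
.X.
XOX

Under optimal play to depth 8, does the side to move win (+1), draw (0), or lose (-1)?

value(O../.X./XOX, O) = -1

ply 1, O at O../.X./XOX | (0,1)=-1→OO./.X./XOX*; (0,2)=-1→O.O/.X./XOX; (1,0)=-1→O../OX./XOX; (1,2)=-1→O../.XO/XOX
ply 2, X at OO./.X./XOX | (0,2)=+1→OOX/.X./XOX*; (1,0)=-1→OO./XX./XOX; (1,2)=-1→OO./.XX/XOX
ply 3: OOX/.X./XOX is terminal -1 (O); from O../.X./XOX depth 8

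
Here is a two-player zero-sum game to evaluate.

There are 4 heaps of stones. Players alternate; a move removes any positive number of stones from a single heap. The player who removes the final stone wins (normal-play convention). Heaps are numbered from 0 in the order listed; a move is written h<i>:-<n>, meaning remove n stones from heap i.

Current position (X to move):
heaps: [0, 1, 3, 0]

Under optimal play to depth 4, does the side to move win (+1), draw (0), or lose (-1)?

ply 1, X at (0,1,3,0) | h1:-1=-1→(0,0,3,0); h2:-1=-1→(0,1,2,0); h2:-2=+1→(0,1,1,0)*; h2:-3=-1→(0,1,0,0)
ply 2, O at (0,1,1,0) | h1:-1=-1→(0,0,1,0)*; h2:-1=-1→(0,1,0,0)
ply 3, X at (0,0,1,0) | h2:-1=+1→(0,0,0,0)*
ply 4: (0,0,0,0) is terminal -1 (O); from (0,1,3,0) depth 4

value((0,1,3,0), X) = +1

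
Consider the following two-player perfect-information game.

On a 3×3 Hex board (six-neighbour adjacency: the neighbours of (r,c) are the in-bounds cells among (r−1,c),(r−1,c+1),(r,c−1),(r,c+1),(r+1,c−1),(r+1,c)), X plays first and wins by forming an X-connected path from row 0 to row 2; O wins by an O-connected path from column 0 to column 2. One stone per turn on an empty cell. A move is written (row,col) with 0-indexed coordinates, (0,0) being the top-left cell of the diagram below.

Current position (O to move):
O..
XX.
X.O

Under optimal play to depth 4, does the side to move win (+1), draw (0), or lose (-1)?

p1 O@[O../XX./X.O]: (0,1)[OO./XX./X.O]-1* (0,2)[O.O/XX./X.O]-1 (1,2)[O../XXO/X.O]-1 (2,1)[O../XX./XOO]-1
p2 X@[OO./XX./X.O]: (0,2)[OOX/XX./X.O]+1* (1,2)[OO./XXX/X.O]-1 (2,1)[OO./XX./XXO]-1
p3 O@[OOX/XX./X.O] terminal -1; root [O../XX./X.O] d4

value(O../XX./X.O, O) = -1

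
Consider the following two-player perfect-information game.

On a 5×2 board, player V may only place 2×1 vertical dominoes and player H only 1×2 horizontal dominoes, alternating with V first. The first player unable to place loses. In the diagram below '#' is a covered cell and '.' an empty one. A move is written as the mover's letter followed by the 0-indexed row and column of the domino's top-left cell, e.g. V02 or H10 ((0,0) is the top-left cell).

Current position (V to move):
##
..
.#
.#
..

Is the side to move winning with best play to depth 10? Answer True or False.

ply 1, V at ##/../.#/.#/.. | V10=-1→##/#./##/.#/..*; V20=-1→##/../##/##/..; V30=-1→##/../.#/##/#.
ply 2, H at ##/#./##/.#/.. | H40=+1→##/#./##/.#/##*
ply 3: ##/#./##/.#/## is terminal -1 (V); from ##/../.#/.#/.. depth 10

V winning at [##/../.#/.#/..]: False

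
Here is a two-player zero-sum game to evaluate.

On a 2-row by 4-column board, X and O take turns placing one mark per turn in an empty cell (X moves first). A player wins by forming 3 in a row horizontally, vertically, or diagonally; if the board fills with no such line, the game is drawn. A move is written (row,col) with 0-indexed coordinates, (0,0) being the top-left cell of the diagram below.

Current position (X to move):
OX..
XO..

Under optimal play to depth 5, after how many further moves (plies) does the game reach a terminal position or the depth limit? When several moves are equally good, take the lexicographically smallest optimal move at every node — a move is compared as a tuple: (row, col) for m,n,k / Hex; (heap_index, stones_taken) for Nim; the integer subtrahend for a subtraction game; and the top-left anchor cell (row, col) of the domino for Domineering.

p1 X@[OX../XO..]: (0,2)[OXX./XO..]+0* (0,3)[OX.X/XO..]+0 (1,2)[OX../XOX.]+0 (1,3)[OX../XO.X]+0
p2 O@[OXX./XO..]: (0,3)[OXXO/XO..]+0* (1,2)[OXX./XOO.]-1 (1,3)[OXX./XO.O]-1
p3 X@[OXXO/XO..]: (1,2)[OXXO/XOX.]+0* (1,3)[OXXO/XO.X]+0
p4 O@[OXXO/XOX.]: (1,3)[OXXO/XOXO]+0*
p5 X@[OXXO/XOXO] terminal +0; root [OX../XO..] d5

PV length from [OX../XO..]: 4 plies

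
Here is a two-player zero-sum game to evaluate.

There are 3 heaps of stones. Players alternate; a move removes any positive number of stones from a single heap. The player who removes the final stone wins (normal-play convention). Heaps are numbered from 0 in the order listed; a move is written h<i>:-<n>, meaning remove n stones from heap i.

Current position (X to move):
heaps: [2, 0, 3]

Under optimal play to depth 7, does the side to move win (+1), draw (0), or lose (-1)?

p1 X@[(2,0,3)]: h0:-1[(1,0,3)]-1 h0:-2[(0,0,3)]-1 h2:-1[(2,0,2)]+1* h2:-2[(2,0,1)]-1 h2:-3[(2,0,0)]-1
p2 O@[(2,0,2)]: h0:-1[(1,0,2)]-1* h0:-2[(0,0,2)]-1 h2:-1[(2,0,1)]-1 h2:-2[(2,0,0)]-1
p3 X@[(1,0,2)]: h0:-1[(0,0,2)]-1 h2:-1[(1,0,1)]+1* h2:-2[(1,0,0)]-1
p4 O@[(1,0,1)]: h0:-1[(0,0,1)]-1* h2:-1[(1,0,0)]-1
p5 X@[(0,0,1)]: h2:-1[(0,0,0)]+1*
p6 O@[(0,0,0)] terminal -1; root [(2,0,3)] d7

value((2,0,3), X) = +1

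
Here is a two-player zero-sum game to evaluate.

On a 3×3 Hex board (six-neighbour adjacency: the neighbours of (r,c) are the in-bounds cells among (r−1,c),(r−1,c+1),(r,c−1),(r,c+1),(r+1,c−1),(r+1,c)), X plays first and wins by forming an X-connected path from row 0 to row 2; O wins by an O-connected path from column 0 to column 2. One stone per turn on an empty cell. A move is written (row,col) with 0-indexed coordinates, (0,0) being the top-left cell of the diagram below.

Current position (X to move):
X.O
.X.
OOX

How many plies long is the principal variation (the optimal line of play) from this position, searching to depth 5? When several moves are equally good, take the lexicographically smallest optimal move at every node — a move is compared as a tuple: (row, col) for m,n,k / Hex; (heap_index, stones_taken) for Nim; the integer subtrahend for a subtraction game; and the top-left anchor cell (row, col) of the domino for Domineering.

PV length from [X.O/.X./OOX]: 3 plies

[X.O/.X./OOX] X move#1: (0,1):-1/XXO/.X./OOX, (1,0):-1/X.O/XX./OOX, (1,2):+1/X.O/.XX/OOX*
[X.O/.XX/OOX] O move#2: (0,1):-1/XOO/.XX/OOX*, (1,0):-1/X.O/OXX/OOX
[XOO/.XX/OOX] X move#3: (1,0):+1/XOO/XXX/OOX*
[XOO/XXX/OOX] end (terminal -1, O#4); searched X.O/.X./OOX to 5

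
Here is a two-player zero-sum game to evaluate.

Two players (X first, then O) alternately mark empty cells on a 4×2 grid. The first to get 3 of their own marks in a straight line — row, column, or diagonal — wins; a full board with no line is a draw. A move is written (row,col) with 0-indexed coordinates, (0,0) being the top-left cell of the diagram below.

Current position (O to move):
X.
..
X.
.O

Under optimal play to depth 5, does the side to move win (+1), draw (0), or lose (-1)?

value(X./../X./.O, O) = 0

ply 1, O at X./../X./.O | (0,1)=-1→XO/../X./.O; (1,0)=+0→X./O./X./.O*; (1,1)=-1→X./.O/X./.O; (2,1)=-1→X./../XO/.O; (3,0)=-1→X./../X./OO
ply 2, X at X./O./X./.O | (0,1)=+0→XX/O./X./.O*; (1,1)=+0→X./OX/X./.O; (2,1)=+0→X./O./XX/.O; (3,0)=+0→X./O./X./XO
ply 3, O at XX/O./X./.O | (1,1)=+0→XX/OO/X./.O*; (2,1)=+0→XX/O./XO/.O; (3,0)=+0→XX/O./X./OO
ply 4, X at XX/OO/X./.O | (2,1)=+0→XX/OO/XX/.O*; (3,0)=-1→XX/OO/X./XO
ply 5, O at XX/OO/XX/.O | (3,0)=+0→XX/OO/XX/OO*
ply 6: XX/OO/XX/OO is terminal +0 (X); from X./../X./.O depth 5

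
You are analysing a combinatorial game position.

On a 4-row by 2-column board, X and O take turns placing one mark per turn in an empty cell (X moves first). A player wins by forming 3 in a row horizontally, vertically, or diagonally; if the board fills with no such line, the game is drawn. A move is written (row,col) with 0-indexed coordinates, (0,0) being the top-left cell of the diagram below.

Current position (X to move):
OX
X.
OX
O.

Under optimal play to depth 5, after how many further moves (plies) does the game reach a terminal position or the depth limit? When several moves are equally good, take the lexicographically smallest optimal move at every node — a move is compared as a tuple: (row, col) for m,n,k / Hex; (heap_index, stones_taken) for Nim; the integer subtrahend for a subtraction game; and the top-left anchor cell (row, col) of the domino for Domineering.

PV length from [OX/X./OX/O.]: 1 ply

p1 X@[OX/X./OX/O.]: (1,1)[OX/XX/OX/O.]+1* (3,1)[OX/X./OX/OX]+0
p2 O@[OX/XX/OX/O.] terminal -1; root [OX/X./OX/O.] d5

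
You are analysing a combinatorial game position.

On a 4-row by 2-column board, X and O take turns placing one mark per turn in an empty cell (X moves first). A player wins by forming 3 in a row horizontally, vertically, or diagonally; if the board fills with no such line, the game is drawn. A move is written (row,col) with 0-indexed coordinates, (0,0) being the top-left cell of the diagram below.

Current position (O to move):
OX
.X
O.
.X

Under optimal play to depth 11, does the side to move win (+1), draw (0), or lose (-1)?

p1 O@[OX/.X/O./.X]: (1,0)[OX/OX/O./.X]+1* (2,1)[OX/.X/OO/.X]+0 (3,0)[OX/.X/O./OX]-1
p2 X@[OX/OX/O./.X] terminal -1; root [OX/.X/O./.X] d11

value(OX/.X/O./.X, O) = +1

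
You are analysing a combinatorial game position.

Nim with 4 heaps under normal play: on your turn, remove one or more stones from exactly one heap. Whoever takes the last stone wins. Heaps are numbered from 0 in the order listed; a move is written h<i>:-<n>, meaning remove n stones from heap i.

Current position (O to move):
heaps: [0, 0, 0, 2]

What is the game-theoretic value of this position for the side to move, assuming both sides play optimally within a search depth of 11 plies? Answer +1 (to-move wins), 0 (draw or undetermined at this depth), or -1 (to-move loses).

[(0,0,0,2)] O move#1: h3:-1:-1/(0,0,0,1), h3:-2:+1/(0,0,0,0)*
[(0,0,0,0)] end (terminal -1, X#2); searched (0,0,0,2) to 11

value((0,0,0,2), O) = +1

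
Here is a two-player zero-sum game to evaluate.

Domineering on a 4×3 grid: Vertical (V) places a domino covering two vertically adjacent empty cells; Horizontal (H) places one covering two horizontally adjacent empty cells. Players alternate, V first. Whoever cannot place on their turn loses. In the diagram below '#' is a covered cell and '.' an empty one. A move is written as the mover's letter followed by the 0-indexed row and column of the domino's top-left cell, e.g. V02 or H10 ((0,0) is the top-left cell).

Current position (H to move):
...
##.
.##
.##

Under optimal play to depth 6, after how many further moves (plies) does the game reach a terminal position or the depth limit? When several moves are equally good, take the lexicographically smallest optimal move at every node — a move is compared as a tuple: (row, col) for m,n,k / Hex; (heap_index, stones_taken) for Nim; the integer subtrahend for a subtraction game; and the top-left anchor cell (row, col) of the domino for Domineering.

PV length from [.../##./.##/.##]: 2 plies

p1 H@[.../##./.##/.##]: H00[##./##./.##/.##]-1* H01[.##/##./.##/.##]-1
p2 V@[##./##./.##/.##]: V02[###/###/.##/.##]+1* V20[##./##./###/###]+1
p3 H@[###/###/.##/.##] terminal -1; root [.../##./.##/.##] d6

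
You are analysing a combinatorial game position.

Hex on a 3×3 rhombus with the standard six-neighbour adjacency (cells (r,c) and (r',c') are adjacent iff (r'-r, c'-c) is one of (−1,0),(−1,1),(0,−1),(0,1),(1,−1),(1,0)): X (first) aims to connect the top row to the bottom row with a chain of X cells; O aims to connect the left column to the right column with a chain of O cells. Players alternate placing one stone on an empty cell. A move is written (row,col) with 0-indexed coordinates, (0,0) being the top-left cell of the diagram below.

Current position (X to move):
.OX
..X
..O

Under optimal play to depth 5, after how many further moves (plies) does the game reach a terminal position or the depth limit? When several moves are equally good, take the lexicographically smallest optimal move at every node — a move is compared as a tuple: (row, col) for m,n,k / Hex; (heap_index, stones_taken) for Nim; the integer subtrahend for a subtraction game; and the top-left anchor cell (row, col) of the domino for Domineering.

PV length from [.OX/..X/..O]: 5 plies

p1 X@[.OX/..X/..O]: (0,0)[XOX/..X/..O]+1* (1,0)[.OX/X.X/..O]+1 (1,1)[.OX/.XX/..O]+1 (2,0)[.OX/..X/X.O]+1 (2,1)[.OX/..X/.XO]+1
p2 O@[XOX/..X/..O]: (1,0)[XOX/O.X/..O]-1* (1,1)[XOX/.OX/..O]-1 (2,0)[XOX/..X/O.O]-1 (2,1)[XOX/..X/.OO]-1
p3 X@[XOX/O.X/..O]: (1,1)[XOX/OXX/..O]+1* (2,0)[XOX/O.X/X.O]+1 (2,1)[XOX/O.X/.XO]+1
p4 O@[XOX/OXX/..O]: (2,0)[XOX/OXX/O.O]-1* (2,1)[XOX/OXX/.OO]-1
p5 X@[XOX/OXX/O.O]: (2,1)[XOX/OXX/OXO]+1*
p6 O@[XOX/OXX/OXO] terminal -1; root [.OX/..X/..O] d5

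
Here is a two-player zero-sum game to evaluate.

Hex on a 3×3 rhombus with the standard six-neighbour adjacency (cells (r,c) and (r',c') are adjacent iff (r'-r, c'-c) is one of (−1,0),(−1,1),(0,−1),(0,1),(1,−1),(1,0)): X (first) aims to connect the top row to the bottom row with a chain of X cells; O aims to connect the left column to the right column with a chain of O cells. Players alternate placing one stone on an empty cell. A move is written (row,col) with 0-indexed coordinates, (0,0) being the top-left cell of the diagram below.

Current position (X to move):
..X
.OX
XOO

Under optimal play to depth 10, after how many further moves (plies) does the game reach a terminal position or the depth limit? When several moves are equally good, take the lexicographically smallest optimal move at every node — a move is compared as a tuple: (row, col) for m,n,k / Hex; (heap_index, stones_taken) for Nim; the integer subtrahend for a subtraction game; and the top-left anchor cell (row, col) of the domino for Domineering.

ply 1, X at ..X/.OX/XOO | (0,0)=-1→X.X/.OX/XOO; (0,1)=-1→.XX/.OX/XOO; (1,0)=+1→..X/XOX/XOO*
ply 2, O at ..X/XOX/XOO | (0,0)=-1→O.X/XOX/XOO*; (0,1)=-1→.OX/XOX/XOO
ply 3, X at O.X/XOX/XOO | (0,1)=+1→OXX/XOX/XOO*
ply 4: OXX/XOX/XOO is terminal -1 (O); from ..X/.OX/XOO depth 10

PV length from [..X/.OX/XOO]: 3 plies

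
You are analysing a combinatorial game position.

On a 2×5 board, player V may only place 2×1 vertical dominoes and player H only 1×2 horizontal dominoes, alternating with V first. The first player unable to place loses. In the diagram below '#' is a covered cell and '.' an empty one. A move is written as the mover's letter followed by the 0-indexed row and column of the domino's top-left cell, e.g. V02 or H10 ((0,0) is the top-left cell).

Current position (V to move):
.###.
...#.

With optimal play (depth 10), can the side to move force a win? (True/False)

ply 1, V at .###./...#. | V00=+1→####./#..#.*; V04=-1→.####/...##
ply 2, H at ####./#..#. | H11=-1→####./####.*
ply 3, V at ####./####. | V04=+1→#####/#####*
ply 4: #####/##### is terminal -1 (H); from .###./...#. depth 10

V winning at [.###./...#.]: True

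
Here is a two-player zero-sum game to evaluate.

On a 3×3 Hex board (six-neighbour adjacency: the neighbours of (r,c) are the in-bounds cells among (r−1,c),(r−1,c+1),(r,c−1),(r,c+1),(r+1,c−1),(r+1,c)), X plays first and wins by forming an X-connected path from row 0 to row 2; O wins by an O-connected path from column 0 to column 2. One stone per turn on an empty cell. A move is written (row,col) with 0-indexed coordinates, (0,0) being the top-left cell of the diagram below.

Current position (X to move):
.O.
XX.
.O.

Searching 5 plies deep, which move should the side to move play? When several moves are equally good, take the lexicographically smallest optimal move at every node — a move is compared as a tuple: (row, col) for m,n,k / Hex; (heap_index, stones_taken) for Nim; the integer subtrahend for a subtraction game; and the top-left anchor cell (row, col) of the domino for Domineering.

X's best at [.O./XX./.O.]: (1,2)

ply 1, X at .O./XX./.O. | (0,0)=-1→XO./XX./.O.; (0,2)=-1→.OX/XX./.O.; (1,2)=+1→.O./XXX/.O.*; (2,0)=+1→.O./XX./XO.; (2,2)=+1→.O./XX./.OX
ply 2, O at .O./XXX/.O. | (0,0)=-1→OO./XXX/.O.*; (0,2)=-1→.OO/XXX/.O.; (2,0)=-1→.O./XXX/OO.; (2,2)=-1→.O./XXX/.OO
ply 3, X at OO./XXX/.O. | (0,2)=+1→OOX/XXX/.O.*; (2,0)=-1→OO./XXX/XO.; (2,2)=-1→OO./XXX/.OX
ply 4, O at OOX/XXX/.O. | (2,0)=-1→OOX/XXX/OO.*; (2,2)=-1→OOX/XXX/.OO
ply 5, X at OOX/XXX/OO. | (2,2)=+1→OOX/XXX/OOX*
ply 6: OOX/XXX/OOX is terminal -1 (O); from .O./XX./.O. depth 5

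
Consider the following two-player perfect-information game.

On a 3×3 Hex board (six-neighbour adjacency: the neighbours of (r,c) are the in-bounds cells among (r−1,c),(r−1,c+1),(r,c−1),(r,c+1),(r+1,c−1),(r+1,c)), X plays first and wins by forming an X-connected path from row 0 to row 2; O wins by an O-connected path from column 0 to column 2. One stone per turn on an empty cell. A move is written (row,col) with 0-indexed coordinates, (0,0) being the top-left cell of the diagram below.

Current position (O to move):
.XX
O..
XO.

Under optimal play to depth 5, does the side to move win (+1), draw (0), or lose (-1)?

ply 1, O at .XX/O../XO. | (0,0)=-1→OXX/O../XO.; (1,1)=+1→.XX/OO./XO.*; (1,2)=-1→.XX/O.O/XO.; (2,2)=-1→.XX/O../XOO
ply 2, X at .XX/OO./XO. | (0,0)=-1→XXX/OO./XO.*; (1,2)=-1→.XX/OOX/XO.; (2,2)=-1→.XX/OO./XOX
ply 3, O at XXX/OO./XO. | (1,2)=+1→XXX/OOO/XO.*; (2,2)=+1→XXX/OO./XOO
ply 4: XXX/OOO/XO. is terminal -1 (X); from .XX/O../XO. depth 5

value(.XX/O../XO., O) = +1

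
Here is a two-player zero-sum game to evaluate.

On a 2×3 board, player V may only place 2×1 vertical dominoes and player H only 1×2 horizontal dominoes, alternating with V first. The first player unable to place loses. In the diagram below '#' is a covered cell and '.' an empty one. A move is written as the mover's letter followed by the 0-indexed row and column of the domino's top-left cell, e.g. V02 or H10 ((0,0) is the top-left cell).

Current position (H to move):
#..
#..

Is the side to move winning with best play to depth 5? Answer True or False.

ply 1, H at #../#.. | H01=+1→###/#..*; H11=+1→#../###
ply 2: ###/#.. is terminal -1 (V); from #../#.. depth 5

H winning at [#../#..]: True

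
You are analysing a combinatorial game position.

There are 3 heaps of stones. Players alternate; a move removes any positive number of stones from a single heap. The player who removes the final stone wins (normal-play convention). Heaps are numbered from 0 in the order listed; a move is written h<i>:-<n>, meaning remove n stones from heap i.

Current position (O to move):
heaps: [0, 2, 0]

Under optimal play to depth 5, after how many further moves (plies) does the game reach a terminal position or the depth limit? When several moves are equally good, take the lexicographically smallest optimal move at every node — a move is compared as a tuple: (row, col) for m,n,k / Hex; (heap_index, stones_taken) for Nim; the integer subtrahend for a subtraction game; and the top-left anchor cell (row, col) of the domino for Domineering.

PV length from [(0,2,0)]: 1 ply

p1 O@[(0,2,0)]: h1:-1[(0,1,0)]-1 h1:-2[(0,0,0)]+1*
p2 X@[(0,0,0)] terminal -1; root [(0,2,0)] d5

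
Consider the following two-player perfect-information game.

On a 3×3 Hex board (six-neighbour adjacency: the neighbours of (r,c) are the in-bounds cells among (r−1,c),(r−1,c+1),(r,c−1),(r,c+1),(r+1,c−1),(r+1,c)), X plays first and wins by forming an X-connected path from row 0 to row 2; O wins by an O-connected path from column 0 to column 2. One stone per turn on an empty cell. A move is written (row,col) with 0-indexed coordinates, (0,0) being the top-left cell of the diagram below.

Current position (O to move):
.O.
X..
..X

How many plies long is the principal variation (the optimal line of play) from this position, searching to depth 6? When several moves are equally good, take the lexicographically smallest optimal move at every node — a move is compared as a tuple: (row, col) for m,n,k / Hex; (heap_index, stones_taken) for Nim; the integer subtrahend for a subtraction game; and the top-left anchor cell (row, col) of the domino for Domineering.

ply 1, O at .O./X../..X | (0,0)=-1→OO./X../..X; (0,2)=-1→.OO/X../..X; (1,1)=+1→.O./XO./..X*; (1,2)=-1→.O./X.O/..X; (2,0)=-1→.O./X../O.X; (2,1)=-1→.O./X../.OX
ply 2, X at .O./XO./..X | (0,0)=-1→XO./XO./..X*; (0,2)=-1→.OX/XO./..X; (1,2)=-1→.O./XOX/..X; (2,0)=-1→.O./XO./X.X; (2,1)=-1→.O./XO./.XX
ply 3, O at XO./XO./..X | (0,2)=-1→XOO/XO./..X; (1,2)=-1→XO./XOO/..X; (2,0)=+1→XO./XO./O.X*; (2,1)=-1→XO./XO./.OX
ply 4, X at XO./XO./O.X | (0,2)=-1→XOX/XO./O.X*; (1,2)=-1→XO./XOX/O.X; (2,1)=-1→XO./XO./OXX
ply 5, O at XOX/XO./O.X | (1,2)=+1→XOX/XOO/O.X*; (2,1)=-1→XOX/XO./OOX
ply 6: XOX/XOO/O.X is terminal -1 (X); from .O./X../..X depth 6

PV length from [.O./X../..X]: 5 plies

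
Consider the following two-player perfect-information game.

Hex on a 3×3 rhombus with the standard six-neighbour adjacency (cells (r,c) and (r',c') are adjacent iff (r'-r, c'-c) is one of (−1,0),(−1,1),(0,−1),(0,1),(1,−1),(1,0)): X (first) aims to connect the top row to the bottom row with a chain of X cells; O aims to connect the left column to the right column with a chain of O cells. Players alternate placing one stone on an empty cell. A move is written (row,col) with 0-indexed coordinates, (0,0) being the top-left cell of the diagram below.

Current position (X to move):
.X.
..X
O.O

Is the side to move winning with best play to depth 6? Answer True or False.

X winning at [.X./..X/O.O]: True

p1 X@[.X./..X/O.O]: (0,0)[XX./..X/O.O]-1 (0,2)[.XX/..X/O.O]-1 (1,0)[.X./X.X/O.O]-1 (1,1)[.X./.XX/O.O]-1 (2,1)[.X./..X/OXO]+1*
p2 O@[.X./..X/OXO]: (0,0)[OX./..X/OXO]-1* (0,2)[.XO/..X/OXO]-1 (1,0)[.X./O.X/OXO]-1 (1,1)[.X./.OX/OXO]-1
p3 X@[OX./..X/OXO]: (0,2)[OXX/..X/OXO]+1* (1,0)[OX./X.X/OXO]+1 (1,1)[OX./.XX/OXO]+1
p4 O@[OXX/..X/OXO] terminal -1; root [.X./..X/O.O] d6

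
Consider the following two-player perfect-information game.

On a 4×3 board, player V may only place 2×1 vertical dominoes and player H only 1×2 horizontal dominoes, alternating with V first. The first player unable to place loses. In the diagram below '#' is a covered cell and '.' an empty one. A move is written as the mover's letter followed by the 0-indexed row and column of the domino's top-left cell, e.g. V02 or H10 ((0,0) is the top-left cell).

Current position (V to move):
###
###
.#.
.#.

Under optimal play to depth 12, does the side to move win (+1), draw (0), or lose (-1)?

value(###/###/.#./.#., V) = +1

ply 1, V at ###/###/.#./.#. | V20=+1→###/###/##./##.*; V22=+1→###/###/.##/.##
ply 2: ###/###/##./##. is terminal -1 (H); from ###/###/.#./.#. depth 12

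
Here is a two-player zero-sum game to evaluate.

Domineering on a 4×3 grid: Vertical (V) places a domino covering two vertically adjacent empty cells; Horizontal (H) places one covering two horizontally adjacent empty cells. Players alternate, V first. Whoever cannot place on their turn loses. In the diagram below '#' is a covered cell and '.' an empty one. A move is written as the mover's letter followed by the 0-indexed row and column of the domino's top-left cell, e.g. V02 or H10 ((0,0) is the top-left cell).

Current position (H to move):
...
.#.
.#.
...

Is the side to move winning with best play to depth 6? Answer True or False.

H winning at [.../.#./.#./...]: False

[.../.#./.#./...] H move#1: H00:-1/##./.#./.#./...*, H01:-1/.##/.#./.#./..., H30:-1/.../.#./.#./##., H31:-1/.../.#./.#./.##
[##./.#./.#./...] V move#2: V02:+1/###/.##/.#./...*, V10:+1/##./##./##./..., V12:+1/##./.##/.##/..., V20:+1/##./.#./##./#.., V22:+1/##./.#./.##/..#
[###/.##/.#./...] H move#3: H30:-1/###/.##/.#./##.*, H31:-1/###/.##/.#./.##
[###/.##/.#./##.] V move#4: V10:+1/###/###/##./##.*, V22:+1/###/.##/.##/###
[###/###/##./##.] end (terminal -1, H#5); searched .../.#./.#./... to 6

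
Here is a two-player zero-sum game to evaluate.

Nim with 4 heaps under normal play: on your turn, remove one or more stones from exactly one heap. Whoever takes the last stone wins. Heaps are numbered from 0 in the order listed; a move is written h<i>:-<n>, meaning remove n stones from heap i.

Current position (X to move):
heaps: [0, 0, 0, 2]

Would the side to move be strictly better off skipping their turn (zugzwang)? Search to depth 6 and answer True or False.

zugzwang((0,0,0,2), X) = False

ply 1, X at (0,0,0,2) | h3:-1=-1→(0,0,0,1); h3:-2=+1→(0,0,0,0)*
ply 2: (0,0,0,0) is terminal -1 (O); from (0,0,0,2) depth 6
suppose X passes — search the same position with O to move:
pass> ply 1, O at (0,0,0,2) | h3:-1=-1→(0,0,0,1); h3:-2=+1→(0,0,0,0)*
pass> ply 2: (0,0,0,0) is terminal -1 (X); from (0,0,0,2) depth 6
for X: play +1, pass -1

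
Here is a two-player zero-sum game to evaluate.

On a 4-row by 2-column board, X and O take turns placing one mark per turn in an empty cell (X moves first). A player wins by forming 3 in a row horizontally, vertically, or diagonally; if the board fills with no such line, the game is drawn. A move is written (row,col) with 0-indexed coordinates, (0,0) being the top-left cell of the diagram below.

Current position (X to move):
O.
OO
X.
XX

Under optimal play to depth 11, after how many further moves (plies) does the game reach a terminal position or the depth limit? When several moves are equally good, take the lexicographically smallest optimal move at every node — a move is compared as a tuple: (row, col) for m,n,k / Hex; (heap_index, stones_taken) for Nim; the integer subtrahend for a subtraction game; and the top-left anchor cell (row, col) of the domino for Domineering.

PV length from [O./OO/X./XX]: 2 plies

[O./OO/X./XX] X move#1: (0,1):+0/OX/OO/X./XX*, (2,1):+0/O./OO/XX/XX
[OX/OO/X./XX] O move#2: (2,1):+0/OX/OO/XO/XX*
[OX/OO/XO/XX] end (terminal +0, X#3); searched O./OO/X./XX to 11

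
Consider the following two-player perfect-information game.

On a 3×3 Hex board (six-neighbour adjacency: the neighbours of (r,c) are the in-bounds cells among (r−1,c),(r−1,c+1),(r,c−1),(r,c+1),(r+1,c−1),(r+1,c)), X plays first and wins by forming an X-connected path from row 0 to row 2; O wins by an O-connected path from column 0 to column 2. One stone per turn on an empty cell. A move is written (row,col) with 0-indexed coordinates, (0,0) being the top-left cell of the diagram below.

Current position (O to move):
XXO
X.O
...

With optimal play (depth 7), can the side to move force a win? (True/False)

O winning at [XXO/X.O/...]: True

[XXO/X.O/...] O move#1: (1,1):-1/XXO/XOO/..., (2,0):+1/XXO/X.O/O..*, (2,1):-1/XXO/X.O/.O., (2,2):-1/XXO/X.O/..O
[XXO/X.O/O..] X move#2: (1,1):-1/XXO/XXO/O..*, (2,1):-1/XXO/X.O/OX., (2,2):-1/XXO/X.O/O.X
[XXO/XXO/O..] O move#3: (2,1):+1/XXO/XXO/OO.*, (2,2):-1/XXO/XXO/O.O
[XXO/XXO/OO.] end (terminal -1, X#4); searched XXO/X.O/... to 7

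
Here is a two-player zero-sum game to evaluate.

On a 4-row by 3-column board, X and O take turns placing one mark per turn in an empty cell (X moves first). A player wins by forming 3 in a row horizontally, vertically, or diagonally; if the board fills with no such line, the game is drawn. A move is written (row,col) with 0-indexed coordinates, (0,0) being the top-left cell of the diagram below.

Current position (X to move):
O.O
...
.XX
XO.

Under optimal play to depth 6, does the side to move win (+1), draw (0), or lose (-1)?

ply 1, X at O.O/.../.XX/XO. | (0,1)=+1→OXO/.../.XX/XO.*; (1,0)=-1→O.O/X../.XX/XO.; (1,1)=-1→O.O/.X./.XX/XO.; (1,2)=+1→O.O/..X/.XX/XO.; (2,0)=+1→O.O/.../XXX/XO.; (3,2)=-1→O.O/.../.XX/XOX
ply 2, O at OXO/.../.XX/XO. | (1,0)=-1→OXO/O../.XX/XO.*; (1,1)=-1→OXO/.O./.XX/XO.; (1,2)=-1→OXO/..O/.XX/XO.; (2,0)=-1→OXO/.../OXX/XO.; (3,2)=-1→OXO/.../.XX/XOO
ply 3, X at OXO/O../.XX/XO. | (1,1)=+1→OXO/OX./.XX/XO.*; (1,2)=+1→OXO/O.X/.XX/XO.; (2,0)=+1→OXO/O../XXX/XO.; (3,2)=-1→OXO/O../.XX/XOX
ply 4: OXO/OX./.XX/XO. is terminal -1 (O); from O.O/.../.XX/XO. depth 6

value(O.O/.../.XX/XO., X) = +1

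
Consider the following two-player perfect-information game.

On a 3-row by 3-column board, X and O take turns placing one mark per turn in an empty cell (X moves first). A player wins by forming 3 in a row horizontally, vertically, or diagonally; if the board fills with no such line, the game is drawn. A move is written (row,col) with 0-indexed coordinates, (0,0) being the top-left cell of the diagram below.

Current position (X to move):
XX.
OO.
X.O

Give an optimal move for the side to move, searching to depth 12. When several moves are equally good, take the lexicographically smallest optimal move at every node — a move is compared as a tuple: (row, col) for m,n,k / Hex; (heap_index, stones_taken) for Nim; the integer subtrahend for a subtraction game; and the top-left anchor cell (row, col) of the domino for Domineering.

ply 1, X at XX./OO./X.O | (0,2)=+1→XXX/OO./X.O*; (1,2)=+0→XX./OOX/X.O; (2,1)=-1→XX./OO./XXO
ply 2: XXX/OO./X.O is terminal -1 (O); from XX./OO./X.O depth 12

X's best at [XX./OO./X.O]: (0,2)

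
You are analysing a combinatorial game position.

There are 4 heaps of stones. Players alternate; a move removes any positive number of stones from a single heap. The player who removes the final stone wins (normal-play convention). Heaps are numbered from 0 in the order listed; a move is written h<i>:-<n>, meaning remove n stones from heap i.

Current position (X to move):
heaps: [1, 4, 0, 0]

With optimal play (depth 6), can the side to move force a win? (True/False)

X winning at [(1,4,0,0)]: True

[(1,4,0,0)] X move#1: h0:-1:-1/(0,4,0,0), h1:-1:-1/(1,3,0,0), h1:-2:-1/(1,2,0,0), h1:-3:+1/(1,1,0,0)*, h1:-4:-1/(1,0,0,0)
[(1,1,0,0)] O move#2: h0:-1:-1/(0,1,0,0)*, h1:-1:-1/(1,0,0,0)
[(0,1,0,0)] X move#3: h1:-1:+1/(0,0,0,0)*
[(0,0,0,0)] end (terminal -1, O#4); searched (1,4,0,0) to 6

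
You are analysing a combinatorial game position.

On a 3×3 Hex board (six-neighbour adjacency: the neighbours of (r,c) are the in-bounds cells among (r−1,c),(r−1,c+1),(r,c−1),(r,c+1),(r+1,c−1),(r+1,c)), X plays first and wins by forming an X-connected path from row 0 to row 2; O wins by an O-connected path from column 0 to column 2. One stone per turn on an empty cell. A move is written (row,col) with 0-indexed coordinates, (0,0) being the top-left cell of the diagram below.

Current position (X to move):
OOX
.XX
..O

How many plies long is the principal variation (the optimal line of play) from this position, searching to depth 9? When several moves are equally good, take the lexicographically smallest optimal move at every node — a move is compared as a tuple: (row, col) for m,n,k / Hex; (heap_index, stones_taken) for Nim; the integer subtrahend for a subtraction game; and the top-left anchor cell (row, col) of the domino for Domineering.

PV length from [OOX/.XX/..O]: 3 plies

[OOX/.XX/..O] X move#1: (1,0):+1/OOX/XXX/..O*, (2,0):+1/OOX/.XX/X.O, (2,1):+1/OOX/.XX/.XO
[OOX/XXX/..O] O move#2: (2,0):-1/OOX/XXX/O.O*, (2,1):-1/OOX/XXX/.OO
[OOX/XXX/O.O] X move#3: (2,1):+1/OOX/XXX/OXO*
[OOX/XXX/OXO] end (terminal -1, O#4); searched OOX/.XX/..O to 9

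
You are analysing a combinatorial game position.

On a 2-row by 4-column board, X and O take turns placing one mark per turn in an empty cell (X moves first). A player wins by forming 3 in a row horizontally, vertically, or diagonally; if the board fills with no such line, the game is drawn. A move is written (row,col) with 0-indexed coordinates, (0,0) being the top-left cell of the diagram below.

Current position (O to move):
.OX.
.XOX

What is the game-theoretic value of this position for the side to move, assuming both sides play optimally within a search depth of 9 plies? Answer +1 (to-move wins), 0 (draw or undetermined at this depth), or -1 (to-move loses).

value(.OX./.XOX, O) = 0

[.OX./.XOX] O move#1: (0,0):+0/OOX./.XOX*, (0,3):+0/.OXO/.XOX, (1,0):+0/.OX./OXOX
[OOX./.XOX] X move#2: (0,3):+0/OOXX/.XOX*, (1,0):+0/OOX./XXOX
[OOXX/.XOX] O move#3: (1,0):+0/OOXX/OXOX*
[OOXX/OXOX] end (terminal +0, X#4); searched .OX./.XOX to 9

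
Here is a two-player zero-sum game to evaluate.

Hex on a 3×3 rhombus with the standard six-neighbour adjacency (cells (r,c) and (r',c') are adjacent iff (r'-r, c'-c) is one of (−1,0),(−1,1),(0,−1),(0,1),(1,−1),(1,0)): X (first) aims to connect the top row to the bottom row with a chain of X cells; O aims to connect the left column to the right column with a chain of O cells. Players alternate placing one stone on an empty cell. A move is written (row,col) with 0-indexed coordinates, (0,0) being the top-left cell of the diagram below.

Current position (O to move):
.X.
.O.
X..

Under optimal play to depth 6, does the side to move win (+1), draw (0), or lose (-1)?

p1 O@[.X./.O./X..]: (0,0)[OX./.O./X..]-1 (0,2)[.XO/.O./X..]-1 (1,0)[.X./OO./X..]+1* (1,2)[.X./.OO/X..]-1 (2,1)[.X./.O./XO.]-1 (2,2)[.X./.O./X.O]-1
p2 X@[.X./OO./X..]: (0,0)[XX./OO./X..]-1* (0,2)[.XX/OO./X..]-1 (1,2)[.X./OOX/X..]-1 (2,1)[.X./OO./XX.]-1 (2,2)[.X./OO./X.X]-1
p3 O@[XX./OO./X..]: (0,2)[XXO/OO./X..]+1* (1,2)[XX./OOO/X..]+1 (2,1)[XX./OO./XO.]+1 (2,2)[XX./OO./X.O]+1
p4 X@[XXO/OO./X..] terminal -1; root [.X./.O./X..] d6

value(.X./.O./X.., O) = +1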